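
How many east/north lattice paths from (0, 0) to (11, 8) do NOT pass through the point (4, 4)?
Number of paths = 52482

Total paths from (0, 0) to (11, 8): C(19, 11) = 75582. Paths through (4, 4): (paths (0, 0) → (4, 4)) × (paths (4, 4) → (11, 8)) = C(8, 4) · C(11, 7) = 70 · 330 = 23100. Avoidance count = 75582 − 23100 = 52482.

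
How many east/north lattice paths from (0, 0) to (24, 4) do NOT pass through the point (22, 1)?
Number of paths = 20245

Total paths from (0, 0) to (24, 4): C(28, 24) = 20475. Paths through (22, 1): (paths (0, 0) → (22, 1)) × (paths (22, 1) → (24, 4)) = C(23, 22) · C(5, 2) = 23 · 10 = 230. Avoidance count = 20475 − 230 = 20245.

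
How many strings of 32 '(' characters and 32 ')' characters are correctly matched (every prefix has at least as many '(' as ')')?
C_32 = 55534064877048198

These balanced parentheses are counted by the Catalan number C_n = (1/(n + 1)) · C(2n, n). For n = 32: C_32 = (1/33) · C(64, 32) = 1832624140942590534/33 = 55534064877048198.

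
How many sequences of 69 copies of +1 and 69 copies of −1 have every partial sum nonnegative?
C_69 = 337485502510215975556783793455058624700

These ballot sequences are counted by the Catalan number C_n = (1/(n + 1)) · C(2n, n). For n = 69: C_69 = (1/70) · C(138, 69) = 23623985175715118288974865541854103729000/70 = 337485502510215975556783793455058624700.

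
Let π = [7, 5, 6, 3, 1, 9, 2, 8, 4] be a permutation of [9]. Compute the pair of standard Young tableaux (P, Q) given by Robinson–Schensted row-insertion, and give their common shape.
P = [1, 2, 4] / [3, 6, 8] / [5, 9] / [7];  Q = [1, 3, 6] / [2, 7, 8] / [4, 9] / [5];  common shape = (3, 3, 2, 1)

Row-insert the values π_1, π_2, … into P one at a time, bumping the leftmost entry strictly greater than the inserted value down to the next row. The recording tableau Q records, in position (i, j), the step at which that cell was added to P.
  Insert 7 (step 1): P = [7];  Q = [1]
  Insert 5 (step 2): P = [5] / [7];  Q = [1] / [2]
  Insert 6 (step 3): P = [5, 6] / [7];  Q = [1, 3] / [2]
  Insert 3 (step 4): P = [3, 6] / [5] / [7];  Q = [1, 3] / [2] / [4]
  Insert 1 (step 5): P = [1, 6] / [3] / [5] / [7];  Q = [1, 3] / [2] / [4] / [5]
  Insert 9 (step 6): P = [1, 6, 9] / [3] / [5] / [7];  Q = [1, 3, 6] / [2] / [4] / [5]
  Insert 2 (step 7): P = [1, 2, 9] / [3, 6] / [5] / [7];  Q = [1, 3, 6] / [2, 7] / [4] / [5]
  Insert 8 (step 8): P = [1, 2, 8] / [3, 6, 9] / [5] / [7];  Q = [1, 3, 6] / [2, 7, 8] / [4] / [5]
  Insert 4 (step 9): P = [1, 2, 4] / [3, 6, 8] / [5, 9] / [7];  Q = [1, 3, 6] / [2, 7, 8] / [4, 9] / [5]
Final shape: (3, 3, 2, 1).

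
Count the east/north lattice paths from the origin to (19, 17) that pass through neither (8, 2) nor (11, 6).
Number of paths = 7433458218

Inclusion–exclusion. Total paths: C(36, 19) = 8597496600. Through P₁: C(10, 8)·C(26, 11) = 347677200. Through P₂: C(17, 11)·C(19, 8) = 935402832. Since P₁ is strictly southwest of P₂, a monotone path through both must visit P₁ then P₂; paths through both = C(10, 8)·C(7, 3)·C(19, 8) = 119041650. Avoid both = 8597496600 − 347677200 − 935402832 + 119041650 = 7433458218.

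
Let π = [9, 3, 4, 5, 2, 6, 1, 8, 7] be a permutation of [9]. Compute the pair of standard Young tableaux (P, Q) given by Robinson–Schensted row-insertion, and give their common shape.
P = [1, 4, 5, 6, 7] / [2, 8] / [3] / [9];  Q = [1, 3, 4, 6, 8] / [2, 9] / [5] / [7];  common shape = (5, 2, 1, 1)

Row-insert the values π_1, π_2, … into P one at a time, bumping the leftmost entry strictly greater than the inserted value down to the next row. The recording tableau Q records, in position (i, j), the step at which that cell was added to P.
  Insert 9 (step 1): P = [9];  Q = [1]
  Insert 3 (step 2): P = [3] / [9];  Q = [1] / [2]
  Insert 4 (step 3): P = [3, 4] / [9];  Q = [1, 3] / [2]
  Insert 5 (step 4): P = [3, 4, 5] / [9];  Q = [1, 3, 4] / [2]
  Insert 2 (step 5): P = [2, 4, 5] / [3] / [9];  Q = [1, 3, 4] / [2] / [5]
  Insert 6 (step 6): P = [2, 4, 5, 6] / [3] / [9];  Q = [1, 3, 4, 6] / [2] / [5]
  Insert 1 (step 7): P = [1, 4, 5, 6] / [2] / [3] / [9];  Q = [1, 3, 4, 6] / [2] / [5] / [7]
  Insert 8 (step 8): P = [1, 4, 5, 6, 8] / [2] / [3] / [9];  Q = [1, 3, 4, 6, 8] / [2] / [5] / [7]
  Insert 7 (step 9): P = [1, 4, 5, 6, 7] / [2, 8] / [3] / [9];  Q = [1, 3, 4, 6, 8] / [2, 9] / [5] / [7]
Final shape: (5, 2, 1, 1).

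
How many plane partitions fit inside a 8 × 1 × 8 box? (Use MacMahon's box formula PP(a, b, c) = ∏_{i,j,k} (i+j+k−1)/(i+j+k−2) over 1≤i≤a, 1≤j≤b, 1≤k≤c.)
PP(8, 1, 8) = 12870

Evaluate the triple product over i = 1..8, j = 1..1, k = 1..8. The factors are (2/1) · (3/2) · (4/3) · (5/4) · (6/5) · (7/6) · (8/7) · (9/8) · … (64 factors total). The numerators and denominators telescope so the product is an integer; carrying out the multiplication exactly gives PP(8, 1, 8) = 12870.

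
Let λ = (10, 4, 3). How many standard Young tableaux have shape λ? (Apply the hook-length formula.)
# SYT of shape (10, 4, 3) = 129948

Hook-length formula: f^λ = n! / Π hook(c), product over all cells c of the Young diagram. For λ = (10, 4, 3), n = 17 boxes. Hook lengths by row (left-to-right, top-to-bottom): [12, 11, 10, 8, 6, 5, 4, 3, 2, 1]; [5, 4, 3, 1]; [3, 2, 1]. Product of hooks = 2737152000. So f^λ = 17! / 2737152000 = 355687428096000 / 2737152000 = 129948.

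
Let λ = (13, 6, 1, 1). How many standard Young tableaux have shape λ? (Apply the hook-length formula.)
# SYT of shape (13, 6, 1, 1) = 2136645

Hook-length formula: f^λ = n! / Π hook(c), product over all cells c of the Young diagram. For λ = (13, 6, 1, 1), n = 21 boxes. Hook lengths by row (left-to-right, top-to-bottom): [16, 13, 12, 11, 10, 9, 7, 6, 5, 4, 3, 2, 1]; [8, 5, 4, 3, 2, 1]; [2]; [1]. Product of hooks = 23911759872000. So f^λ = 21! / 23911759872000 = 51090942171709440000 / 23911759872000 = 2136645.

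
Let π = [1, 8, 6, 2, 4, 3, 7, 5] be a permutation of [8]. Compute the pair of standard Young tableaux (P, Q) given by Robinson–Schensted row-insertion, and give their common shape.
P = [1, 2, 3, 5] / [4, 7] / [6] / [8];  Q = [1, 2, 5, 7] / [3, 8] / [4] / [6];  common shape = (4, 2, 1, 1)

Row-insert the values π_1, π_2, … into P one at a time, bumping the leftmost entry strictly greater than the inserted value down to the next row. The recording tableau Q records, in position (i, j), the step at which that cell was added to P.
  Insert 1 (step 1): P = [1];  Q = [1]
  Insert 8 (step 2): P = [1, 8];  Q = [1, 2]
  Insert 6 (step 3): P = [1, 6] / [8];  Q = [1, 2] / [3]
  Insert 2 (step 4): P = [1, 2] / [6] / [8];  Q = [1, 2] / [3] / [4]
  Insert 4 (step 5): P = [1, 2, 4] / [6] / [8];  Q = [1, 2, 5] / [3] / [4]
  Insert 3 (step 6): P = [1, 2, 3] / [4] / [6] / [8];  Q = [1, 2, 5] / [3] / [4] / [6]
  Insert 7 (step 7): P = [1, 2, 3, 7] / [4] / [6] / [8];  Q = [1, 2, 5, 7] / [3] / [4] / [6]
  Insert 5 (step 8): P = [1, 2, 3, 5] / [4, 7] / [6] / [8];  Q = [1, 2, 5, 7] / [3, 8] / [4] / [6]
Final shape: (4, 2, 1, 1).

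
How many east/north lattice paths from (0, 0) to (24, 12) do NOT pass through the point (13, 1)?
Number of paths = 1241801652

Total paths from (0, 0) to (24, 12): C(36, 24) = 1251677700. Paths through (13, 1): (paths (0, 0) → (13, 1)) × (paths (13, 1) → (24, 12)) = C(14, 13) · C(22, 11) = 14 · 705432 = 9876048. Avoidance count = 1251677700 − 9876048 = 1241801652.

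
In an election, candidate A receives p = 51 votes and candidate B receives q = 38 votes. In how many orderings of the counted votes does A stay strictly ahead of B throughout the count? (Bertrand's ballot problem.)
Strict-lead orderings = 2972221065238567530640824

Total orderings of the 89 votes with 51 for A: C(89, 51) = 20348282677402500786694872. By the Bertrand ballot formula (Cycle Lemma / reflection principle), the number of orderings in which A is strictly ahead of B throughout is (p − q)/(p + q) · C(p + q, p) = (51 − 38)/(51 + 38) · 20348282677402500786694872 = 2972221065238567530640824.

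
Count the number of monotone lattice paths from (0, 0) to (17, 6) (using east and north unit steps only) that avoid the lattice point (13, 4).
Number of paths = 65247

Total paths from (0, 0) to (17, 6): C(23, 17) = 100947. Paths through (13, 4): (paths (0, 0) → (13, 4)) × (paths (13, 4) → (17, 6)) = C(17, 13) · C(6, 4) = 2380 · 15 = 35700. Avoidance count = 100947 − 35700 = 65247.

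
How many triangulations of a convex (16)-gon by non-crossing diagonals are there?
C_14 = 2674440

These polygon triangulations are counted by the Catalan number C_n = (1/(n + 1)) · C(2n, n). For n = 14: C_14 = (1/15) · C(28, 14) = 40116600/15 = 2674440.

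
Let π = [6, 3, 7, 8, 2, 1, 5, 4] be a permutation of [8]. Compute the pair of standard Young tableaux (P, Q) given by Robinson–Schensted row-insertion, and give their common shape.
P = [1, 4, 8] / [2, 5] / [3, 7] / [6];  Q = [1, 3, 4] / [2, 7] / [5, 8] / [6];  common shape = (3, 2, 2, 1)

Row-insert the values π_1, π_2, … into P one at a time, bumping the leftmost entry strictly greater than the inserted value down to the next row. The recording tableau Q records, in position (i, j), the step at which that cell was added to P.
  Insert 6 (step 1): P = [6];  Q = [1]
  Insert 3 (step 2): P = [3] / [6];  Q = [1] / [2]
  Insert 7 (step 3): P = [3, 7] / [6];  Q = [1, 3] / [2]
  Insert 8 (step 4): P = [3, 7, 8] / [6];  Q = [1, 3, 4] / [2]
  Insert 2 (step 5): P = [2, 7, 8] / [3] / [6];  Q = [1, 3, 4] / [2] / [5]
  Insert 1 (step 6): P = [1, 7, 8] / [2] / [3] / [6];  Q = [1, 3, 4] / [2] / [5] / [6]
  Insert 5 (step 7): P = [1, 5, 8] / [2, 7] / [3] / [6];  Q = [1, 3, 4] / [2, 7] / [5] / [6]
  Insert 4 (step 8): P = [1, 4, 8] / [2, 5] / [3, 7] / [6];  Q = [1, 3, 4] / [2, 7] / [5, 8] / [6]
Final shape: (3, 2, 2, 1).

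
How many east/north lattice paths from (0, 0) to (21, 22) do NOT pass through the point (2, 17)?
Number of paths = 1052042213676

Total paths from (0, 0) to (21, 22): C(43, 21) = 1052049481860. Paths through (2, 17): (paths (0, 0) → (2, 17)) × (paths (2, 17) → (21, 22)) = C(19, 2) · C(24, 19) = 171 · 42504 = 7268184. Avoidance count = 1052049481860 − 7268184 = 1052042213676.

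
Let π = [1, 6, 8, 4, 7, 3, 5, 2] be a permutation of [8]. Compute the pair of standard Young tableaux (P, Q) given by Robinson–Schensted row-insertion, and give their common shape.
P = [1, 2, 5] / [3, 7] / [4, 8] / [6];  Q = [1, 2, 3] / [4, 5] / [6, 7] / [8];  common shape = (3, 2, 2, 1)

Row-insert the values π_1, π_2, … into P one at a time, bumping the leftmost entry strictly greater than the inserted value down to the next row. The recording tableau Q records, in position (i, j), the step at which that cell was added to P.
  Insert 1 (step 1): P = [1];  Q = [1]
  Insert 6 (step 2): P = [1, 6];  Q = [1, 2]
  Insert 8 (step 3): P = [1, 6, 8];  Q = [1, 2, 3]
  Insert 4 (step 4): P = [1, 4, 8] / [6];  Q = [1, 2, 3] / [4]
  Insert 7 (step 5): P = [1, 4, 7] / [6, 8];  Q = [1, 2, 3] / [4, 5]
  Insert 3 (step 6): P = [1, 3, 7] / [4, 8] / [6];  Q = [1, 2, 3] / [4, 5] / [6]
  Insert 5 (step 7): P = [1, 3, 5] / [4, 7] / [6, 8];  Q = [1, 2, 3] / [4, 5] / [6, 7]
  Insert 2 (step 8): P = [1, 2, 5] / [3, 7] / [4, 8] / [6];  Q = [1, 2, 3] / [4, 5] / [6, 7] / [8]
Final shape: (3, 2, 2, 1).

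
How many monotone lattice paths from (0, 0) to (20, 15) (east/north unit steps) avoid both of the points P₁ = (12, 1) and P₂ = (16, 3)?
Number of paths = 3242377470

Inclusion–exclusion. Total paths: C(35, 20) = 3247943160. Through P₁: C(13, 12)·C(22, 8) = 4157010. Through P₂: C(19, 16)·C(16, 4) = 1763580. Since P₁ is strictly southwest of P₂, a monotone path through both must visit P₁ then P₂; paths through both = C(13, 12)·C(6, 4)·C(16, 4) = 354900. Avoid both = 3247943160 − 4157010 − 1763580 + 354900 = 3242377470.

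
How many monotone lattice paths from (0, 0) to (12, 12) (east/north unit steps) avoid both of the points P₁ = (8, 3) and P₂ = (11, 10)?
Number of paths = 1587433

Inclusion–exclusion. Total paths: C(24, 12) = 2704156. Through P₁: C(11, 8)·C(13, 4) = 117975. Through P₂: C(21, 11)·C(3, 1) = 1058148. Since P₁ is strictly southwest of P₂, a monotone path through both must visit P₁ then P₂; paths through both = C(11, 8)·C(10, 3)·C(3, 1) = 59400. Avoid both = 2704156 − 117975 − 1058148 + 59400 = 1587433.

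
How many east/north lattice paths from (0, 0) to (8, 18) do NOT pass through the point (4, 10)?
Number of paths = 1066780

Total paths from (0, 0) to (8, 18): C(26, 8) = 1562275. Paths through (4, 10): (paths (0, 0) → (4, 10)) × (paths (4, 10) → (8, 18)) = C(14, 4) · C(12, 4) = 1001 · 495 = 495495. Avoidance count = 1562275 − 495495 = 1066780.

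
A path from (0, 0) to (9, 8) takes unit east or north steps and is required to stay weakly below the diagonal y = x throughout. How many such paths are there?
Number of paths = 4862

By the reflection principle (André's argument), the number of monotone paths to (9, 8) with n ≤ m that never go above y = x is C(17, 9) − C(17, 10) = 24310 − 19448 = 4862.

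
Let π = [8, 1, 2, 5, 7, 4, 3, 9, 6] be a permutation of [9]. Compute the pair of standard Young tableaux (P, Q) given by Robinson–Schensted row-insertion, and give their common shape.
P = [1, 2, 3, 6, 9] / [4, 7] / [5] / [8];  Q = [1, 3, 4, 5, 8] / [2, 9] / [6] / [7];  common shape = (5, 2, 1, 1)

Row-insert the values π_1, π_2, … into P one at a time, bumping the leftmost entry strictly greater than the inserted value down to the next row. The recording tableau Q records, in position (i, j), the step at which that cell was added to P.
  Insert 8 (step 1): P = [8];  Q = [1]
  Insert 1 (step 2): P = [1] / [8];  Q = [1] / [2]
  Insert 2 (step 3): P = [1, 2] / [8];  Q = [1, 3] / [2]
  Insert 5 (step 4): P = [1, 2, 5] / [8];  Q = [1, 3, 4] / [2]
  Insert 7 (step 5): P = [1, 2, 5, 7] / [8];  Q = [1, 3, 4, 5] / [2]
  Insert 4 (step 6): P = [1, 2, 4, 7] / [5] / [8];  Q = [1, 3, 4, 5] / [2] / [6]
  Insert 3 (step 7): P = [1, 2, 3, 7] / [4] / [5] / [8];  Q = [1, 3, 4, 5] / [2] / [6] / [7]
  Insert 9 (step 8): P = [1, 2, 3, 7, 9] / [4] / [5] / [8];  Q = [1, 3, 4, 5, 8] / [2] / [6] / [7]
  Insert 6 (step 9): P = [1, 2, 3, 6, 9] / [4, 7] / [5] / [8];  Q = [1, 3, 4, 5, 8] / [2, 9] / [6] / [7]
Final shape: (5, 2, 1, 1).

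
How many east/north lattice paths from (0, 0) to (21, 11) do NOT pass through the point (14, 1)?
Number of paths = 128732760

Total paths from (0, 0) to (21, 11): C(32, 21) = 129024480. Paths through (14, 1): (paths (0, 0) → (14, 1)) × (paths (14, 1) → (21, 11)) = C(15, 14) · C(17, 7) = 15 · 19448 = 291720. Avoidance count = 129024480 − 291720 = 128732760.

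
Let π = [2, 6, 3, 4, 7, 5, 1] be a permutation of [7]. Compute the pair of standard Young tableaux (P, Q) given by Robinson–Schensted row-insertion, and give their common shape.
P = [1, 3, 4, 5] / [2, 7] / [6];  Q = [1, 2, 4, 5] / [3, 6] / [7];  common shape = (4, 2, 1)

Row-insert the values π_1, π_2, … into P one at a time, bumping the leftmost entry strictly greater than the inserted value down to the next row. The recording tableau Q records, in position (i, j), the step at which that cell was added to P.
  Insert 2 (step 1): P = [2];  Q = [1]
  Insert 6 (step 2): P = [2, 6];  Q = [1, 2]
  Insert 3 (step 3): P = [2, 3] / [6];  Q = [1, 2] / [3]
  Insert 4 (step 4): P = [2, 3, 4] / [6];  Q = [1, 2, 4] / [3]
  Insert 7 (step 5): P = [2, 3, 4, 7] / [6];  Q = [1, 2, 4, 5] / [3]
  Insert 5 (step 6): P = [2, 3, 4, 5] / [6, 7];  Q = [1, 2, 4, 5] / [3, 6]
  Insert 1 (step 7): P = [1, 3, 4, 5] / [2, 7] / [6];  Q = [1, 2, 4, 5] / [3, 6] / [7]
Final shape: (4, 2, 1).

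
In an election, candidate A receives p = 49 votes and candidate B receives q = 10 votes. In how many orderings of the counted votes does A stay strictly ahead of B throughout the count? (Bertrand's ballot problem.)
Strict-lead orderings = 41530608405

Total orderings of the 59 votes with 49 for A: C(59, 49) = 62828356305. By the Bertrand ballot formula (Cycle Lemma / reflection principle), the number of orderings in which A is strictly ahead of B throughout is (p − q)/(p + q) · C(p + q, p) = (49 − 10)/(49 + 10) · 62828356305 = 41530608405.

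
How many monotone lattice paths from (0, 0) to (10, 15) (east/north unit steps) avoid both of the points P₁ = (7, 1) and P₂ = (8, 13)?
Number of paths = 2043004

Inclusion–exclusion. Total paths: C(25, 10) = 3268760. Through P₁: C(8, 7)·C(17, 3) = 5440. Through P₂: C(21, 8)·C(4, 2) = 1220940. Since P₁ is strictly southwest of P₂, a monotone path through both must visit P₁ then P₂; paths through both = C(8, 7)·C(13, 1)·C(4, 2) = 624. Avoid both = 3268760 − 5440 − 1220940 + 624 = 2043004.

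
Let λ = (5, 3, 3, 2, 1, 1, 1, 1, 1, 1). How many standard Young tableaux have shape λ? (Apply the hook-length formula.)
# SYT of shape (5, 3, 3, 2, 1, 1, 1, 1, 1, 1) = 8162856

Hook-length formula: f^λ = n! / Π hook(c), product over all cells c of the Young diagram. For λ = (5, 3, 3, 2, 1, 1, 1, 1, 1, 1), n = 19 boxes. Hook lengths by row (left-to-right, top-to-bottom): [14, 7, 5, 2, 1]; [11, 4, 2]; [10, 3, 1]; [8, 1]; [6]; [5]; [4]; [3]; [2]; [1]. Product of hooks = 14902272000. So f^λ = 19! / 14902272000 = 121645100408832000 / 14902272000 = 8162856.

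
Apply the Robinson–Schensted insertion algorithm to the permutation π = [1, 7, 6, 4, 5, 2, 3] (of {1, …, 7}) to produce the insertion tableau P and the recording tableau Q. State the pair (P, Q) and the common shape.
P = [1, 2, 3] / [4, 5] / [6] / [7];  Q = [1, 2, 5] / [3, 7] / [4] / [6];  common shape = (3, 2, 1, 1)

Row-insert the values π_1, π_2, … into P one at a time, bumping the leftmost entry strictly greater than the inserted value down to the next row. The recording tableau Q records, in position (i, j), the step at which that cell was added to P.
  Insert 1 (step 1): P = [1];  Q = [1]
  Insert 7 (step 2): P = [1, 7];  Q = [1, 2]
  Insert 6 (step 3): P = [1, 6] / [7];  Q = [1, 2] / [3]
  Insert 4 (step 4): P = [1, 4] / [6] / [7];  Q = [1, 2] / [3] / [4]
  Insert 5 (step 5): P = [1, 4, 5] / [6] / [7];  Q = [1, 2, 5] / [3] / [4]
  Insert 2 (step 6): P = [1, 2, 5] / [4] / [6] / [7];  Q = [1, 2, 5] / [3] / [4] / [6]
  Insert 3 (step 7): P = [1, 2, 3] / [4, 5] / [6] / [7];  Q = [1, 2, 5] / [3, 7] / [4] / [6]
Final shape: (3, 2, 1, 1).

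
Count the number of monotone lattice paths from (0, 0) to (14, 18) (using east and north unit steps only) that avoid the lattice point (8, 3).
Number of paths = 462482040

Total paths from (0, 0) to (14, 18): C(32, 14) = 471435600. Paths through (8, 3): (paths (0, 0) → (8, 3)) × (paths (8, 3) → (14, 18)) = C(11, 8) · C(21, 6) = 165 · 54264 = 8953560. Avoidance count = 471435600 − 8953560 = 462482040.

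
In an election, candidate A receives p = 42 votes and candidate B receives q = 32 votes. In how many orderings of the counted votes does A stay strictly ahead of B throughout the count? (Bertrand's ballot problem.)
Strict-lead orderings = 120911825638427755470

Total orderings of the 74 votes with 42 for A: C(74, 42) = 894747509724365390478. By the Bertrand ballot formula (Cycle Lemma / reflection principle), the number of orderings in which A is strictly ahead of B throughout is (p − q)/(p + q) · C(p + q, p) = (42 − 32)/(42 + 32) · 894747509724365390478 = 120911825638427755470.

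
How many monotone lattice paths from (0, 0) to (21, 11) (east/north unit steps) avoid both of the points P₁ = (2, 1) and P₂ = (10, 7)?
Number of paths = 54685215

Inclusion–exclusion. Total paths: C(32, 21) = 129024480. Through P₁: C(3, 2)·C(29, 19) = 60090030. Through P₂: C(17, 10)·C(15, 11) = 26546520. Since P₁ is strictly southwest of P₂, a monotone path through both must visit P₁ then P₂; paths through both = C(3, 2)·C(14, 8)·C(15, 11) = 12297285. Avoid both = 129024480 − 60090030 − 26546520 + 12297285 = 54685215.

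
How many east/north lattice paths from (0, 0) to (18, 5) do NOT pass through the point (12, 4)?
Number of paths = 20909

Total paths from (0, 0) to (18, 5): C(23, 18) = 33649. Paths through (12, 4): (paths (0, 0) → (12, 4)) × (paths (12, 4) → (18, 5)) = C(16, 12) · C(7, 6) = 1820 · 7 = 12740. Avoidance count = 33649 − 12740 = 20909.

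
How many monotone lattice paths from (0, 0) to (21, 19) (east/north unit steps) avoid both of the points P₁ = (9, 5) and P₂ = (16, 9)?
Number of paths = 107796601055

Inclusion–exclusion. Total paths: C(40, 21) = 131282408400. Through P₁: C(14, 9)·C(26, 12) = 19334715400. Through P₂: C(25, 16)·C(15, 5) = 6135053925. Since P₁ is strictly southwest of P₂, a monotone path through both must visit P₁ then P₂; paths through both = C(14, 9)·C(11, 7)·C(15, 5) = 1983961980. Avoid both = 131282408400 − 19334715400 − 6135053925 + 1983961980 = 107796601055.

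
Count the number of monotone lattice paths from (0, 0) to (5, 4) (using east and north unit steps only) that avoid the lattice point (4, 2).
Number of paths = 81

Total paths from (0, 0) to (5, 4): C(9, 5) = 126. Paths through (4, 2): (paths (0, 0) → (4, 2)) × (paths (4, 2) → (5, 4)) = C(6, 4) · C(3, 1) = 15 · 3 = 45. Avoidance count = 126 − 45 = 81.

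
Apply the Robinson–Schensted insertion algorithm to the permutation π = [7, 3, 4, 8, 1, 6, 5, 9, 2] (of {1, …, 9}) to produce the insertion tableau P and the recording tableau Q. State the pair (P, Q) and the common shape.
P = [1, 2, 5, 9] / [3, 4] / [6, 8] / [7];  Q = [1, 3, 4, 8] / [2, 6] / [5, 7] / [9];  common shape = (4, 2, 2, 1)

Row-insert the values π_1, π_2, … into P one at a time, bumping the leftmost entry strictly greater than the inserted value down to the next row. The recording tableau Q records, in position (i, j), the step at which that cell was added to P.
  Insert 7 (step 1): P = [7];  Q = [1]
  Insert 3 (step 2): P = [3] / [7];  Q = [1] / [2]
  Insert 4 (step 3): P = [3, 4] / [7];  Q = [1, 3] / [2]
  Insert 8 (step 4): P = [3, 4, 8] / [7];  Q = [1, 3, 4] / [2]
  Insert 1 (step 5): P = [1, 4, 8] / [3] / [7];  Q = [1, 3, 4] / [2] / [5]
  Insert 6 (step 6): P = [1, 4, 6] / [3, 8] / [7];  Q = [1, 3, 4] / [2, 6] / [5]
  Insert 5 (step 7): P = [1, 4, 5] / [3, 6] / [7, 8];  Q = [1, 3, 4] / [2, 6] / [5, 7]
  Insert 9 (step 8): P = [1, 4, 5, 9] / [3, 6] / [7, 8];  Q = [1, 3, 4, 8] / [2, 6] / [5, 7]
  Insert 2 (step 9): P = [1, 2, 5, 9] / [3, 4] / [6, 8] / [7];  Q = [1, 3, 4, 8] / [2, 6] / [5, 7] / [9]
Final shape: (4, 2, 2, 1).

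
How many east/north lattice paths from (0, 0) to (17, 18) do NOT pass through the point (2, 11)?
Number of paths = 4524265218

Total paths from (0, 0) to (17, 18): C(35, 17) = 4537567650. Paths through (2, 11): (paths (0, 0) → (2, 11)) × (paths (2, 11) → (17, 18)) = C(13, 2) · C(22, 15) = 78 · 170544 = 13302432. Avoidance count = 4537567650 − 13302432 = 4524265218.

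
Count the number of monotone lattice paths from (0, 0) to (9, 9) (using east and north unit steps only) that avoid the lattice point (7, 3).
Number of paths = 45260

Total paths from (0, 0) to (9, 9): C(18, 9) = 48620. Paths through (7, 3): (paths (0, 0) → (7, 3)) × (paths (7, 3) → (9, 9)) = C(10, 7) · C(8, 2) = 120 · 28 = 3360. Avoidance count = 48620 − 3360 = 45260.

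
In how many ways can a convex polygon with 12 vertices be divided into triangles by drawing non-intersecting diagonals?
C_10 = 16796

These polygon triangulations are counted by the Catalan number C_n = (1/(n + 1)) · C(2n, n). For n = 10: C_10 = (1/11) · C(20, 10) = 184756/11 = 16796.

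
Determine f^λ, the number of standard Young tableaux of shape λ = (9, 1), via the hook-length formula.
# SYT of shape (9, 1) = 9

Hook-length formula: f^λ = n! / Π hook(c), product over all cells c of the Young diagram. For λ = (9, 1), n = 10 boxes. Hook lengths by row (left-to-right, top-to-bottom): [10, 8, 7, 6, 5, 4, 3, 2, 1]; [1]. Product of hooks = 403200. So f^λ = 10! / 403200 = 3628800 / 403200 = 9.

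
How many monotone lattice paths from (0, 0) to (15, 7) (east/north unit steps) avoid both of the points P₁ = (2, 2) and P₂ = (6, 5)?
Number of paths = 105276

Inclusion–exclusion. Total paths: C(22, 15) = 170544. Through P₁: C(4, 2)·C(18, 13) = 51408. Through P₂: C(11, 6)·C(11, 9) = 25410. Since P₁ is strictly southwest of P₂, a monotone path through both must visit P₁ then P₂; paths through both = C(4, 2)·C(7, 4)·C(11, 9) = 11550. Avoid both = 170544 − 51408 − 25410 + 11550 = 105276.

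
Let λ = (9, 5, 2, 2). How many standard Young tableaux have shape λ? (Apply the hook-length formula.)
# SYT of shape (9, 5, 2, 2) = 1989000

Hook-length formula: f^λ = n! / Π hook(c), product over all cells c of the Young diagram. For λ = (9, 5, 2, 2), n = 18 boxes. Hook lengths by row (left-to-right, top-to-bottom): [12, 11, 8, 7, 6, 4, 3, 2, 1]; [7, 6, 3, 2, 1]; [3, 2]; [2, 1]. Product of hooks = 3218890752. So f^λ = 18! / 3218890752 = 6402373705728000 / 3218890752 = 1989000.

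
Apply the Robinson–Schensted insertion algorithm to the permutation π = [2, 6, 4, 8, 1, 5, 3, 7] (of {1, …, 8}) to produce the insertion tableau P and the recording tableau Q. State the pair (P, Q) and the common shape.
P = [1, 3, 5, 7] / [2, 4] / [6, 8];  Q = [1, 2, 4, 8] / [3, 6] / [5, 7];  common shape = (4, 2, 2)

Row-insert the values π_1, π_2, … into P one at a time, bumping the leftmost entry strictly greater than the inserted value down to the next row. The recording tableau Q records, in position (i, j), the step at which that cell was added to P.
  Insert 2 (step 1): P = [2];  Q = [1]
  Insert 6 (step 2): P = [2, 6];  Q = [1, 2]
  Insert 4 (step 3): P = [2, 4] / [6];  Q = [1, 2] / [3]
  Insert 8 (step 4): P = [2, 4, 8] / [6];  Q = [1, 2, 4] / [3]
  Insert 1 (step 5): P = [1, 4, 8] / [2] / [6];  Q = [1, 2, 4] / [3] / [5]
  Insert 5 (step 6): P = [1, 4, 5] / [2, 8] / [6];  Q = [1, 2, 4] / [3, 6] / [5]
  Insert 3 (step 7): P = [1, 3, 5] / [2, 4] / [6, 8];  Q = [1, 2, 4] / [3, 6] / [5, 7]
  Insert 7 (step 8): P = [1, 3, 5, 7] / [2, 4] / [6, 8];  Q = [1, 2, 4, 8] / [3, 6] / [5, 7]
Final shape: (4, 2, 2).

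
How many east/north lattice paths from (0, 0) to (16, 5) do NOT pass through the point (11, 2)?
Number of paths = 15981

Total paths from (0, 0) to (16, 5): C(21, 16) = 20349. Paths through (11, 2): (paths (0, 0) → (11, 2)) × (paths (11, 2) → (16, 5)) = C(13, 11) · C(8, 5) = 78 · 56 = 4368. Avoidance count = 20349 − 4368 = 15981.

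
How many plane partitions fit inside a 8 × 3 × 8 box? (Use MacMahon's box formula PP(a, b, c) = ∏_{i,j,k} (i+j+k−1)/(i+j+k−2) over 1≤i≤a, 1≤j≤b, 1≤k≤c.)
PP(8, 3, 8) = 33803832920

Evaluate the triple product over i = 1..8, j = 1..3, k = 1..8. The factors are (2/1) · (3/2) · (4/3) · (5/4) · (6/5) · (7/6) · (8/7) · (9/8) · … (192 factors total). The numerators and denominators telescope so the product is an integer; carrying out the multiplication exactly gives PP(8, 3, 8) = 33803832920.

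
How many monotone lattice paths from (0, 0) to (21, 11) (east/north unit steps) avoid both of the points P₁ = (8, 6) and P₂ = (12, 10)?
Number of paths = 98930416

Inclusion–exclusion. Total paths: C(32, 21) = 129024480. Through P₁: C(14, 8)·C(18, 13) = 25729704. Through P₂: C(22, 12)·C(10, 9) = 6466460. Since P₁ is strictly southwest of P₂, a monotone path through both must visit P₁ then P₂; paths through both = C(14, 8)·C(8, 4)·C(10, 9) = 2102100. Avoid both = 129024480 − 25729704 − 6466460 + 2102100 = 98930416.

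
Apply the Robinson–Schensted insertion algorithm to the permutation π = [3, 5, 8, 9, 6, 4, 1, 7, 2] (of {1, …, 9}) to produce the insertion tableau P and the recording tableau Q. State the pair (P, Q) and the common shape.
P = [1, 2, 6, 7] / [3, 4] / [5, 9] / [8];  Q = [1, 2, 3, 4] / [5, 8] / [6, 9] / [7];  common shape = (4, 2, 2, 1)

Row-insert the values π_1, π_2, … into P one at a time, bumping the leftmost entry strictly greater than the inserted value down to the next row. The recording tableau Q records, in position (i, j), the step at which that cell was added to P.
  Insert 3 (step 1): P = [3];  Q = [1]
  Insert 5 (step 2): P = [3, 5];  Q = [1, 2]
  Insert 8 (step 3): P = [3, 5, 8];  Q = [1, 2, 3]
  Insert 9 (step 4): P = [3, 5, 8, 9];  Q = [1, 2, 3, 4]
  Insert 6 (step 5): P = [3, 5, 6, 9] / [8];  Q = [1, 2, 3, 4] / [5]
  Insert 4 (step 6): P = [3, 4, 6, 9] / [5] / [8];  Q = [1, 2, 3, 4] / [5] / [6]
  Insert 1 (step 7): P = [1, 4, 6, 9] / [3] / [5] / [8];  Q = [1, 2, 3, 4] / [5] / [6] / [7]
  Insert 7 (step 8): P = [1, 4, 6, 7] / [3, 9] / [5] / [8];  Q = [1, 2, 3, 4] / [5, 8] / [6] / [7]
  Insert 2 (step 9): P = [1, 2, 6, 7] / [3, 4] / [5, 9] / [8];  Q = [1, 2, 3, 4] / [5, 8] / [6, 9] / [7]
Final shape: (4, 2, 2, 1).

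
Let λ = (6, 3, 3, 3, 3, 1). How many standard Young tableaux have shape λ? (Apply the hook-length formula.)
# SYT of shape (6, 3, 3, 3, 3, 1) = 10581480

Hook-length formula: f^λ = n! / Π hook(c), product over all cells c of the Young diagram. For λ = (6, 3, 3, 3, 3, 1), n = 19 boxes. Hook lengths by row (left-to-right, top-to-bottom): [11, 9, 8, 3, 2, 1]; [7, 5, 4]; [6, 4, 3]; [5, 3, 2]; [4, 2, 1]; [1]. Product of hooks = 11496038400. So f^λ = 19! / 11496038400 = 121645100408832000 / 11496038400 = 10581480.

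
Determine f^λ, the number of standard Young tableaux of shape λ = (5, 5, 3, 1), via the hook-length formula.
# SYT of shape (5, 5, 3, 1) = 27027

Hook-length formula: f^λ = n! / Π hook(c), product over all cells c of the Young diagram. For λ = (5, 5, 3, 1), n = 14 boxes. Hook lengths by row (left-to-right, top-to-bottom): [8, 6, 5, 3, 2]; [7, 5, 4, 2, 1]; [4, 2, 1]; [1]. Product of hooks = 3225600. So f^λ = 14! / 3225600 = 87178291200 / 3225600 = 27027.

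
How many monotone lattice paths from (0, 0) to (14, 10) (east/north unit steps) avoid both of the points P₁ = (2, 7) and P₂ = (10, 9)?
Number of paths = 1491086

Inclusion–exclusion. Total paths: C(24, 14) = 1961256. Through P₁: C(9, 2)·C(15, 12) = 16380. Through P₂: C(19, 10)·C(5, 4) = 461890. Since P₁ is strictly southwest of P₂, a monotone path through both must visit P₁ then P₂; paths through both = C(9, 2)·C(10, 8)·C(5, 4) = 8100. Avoid both = 1961256 − 16380 − 461890 + 8100 = 1491086.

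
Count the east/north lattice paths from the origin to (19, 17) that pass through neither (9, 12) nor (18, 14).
Number of paths = 5893747010

Inclusion–exclusion. Total paths: C(36, 19) = 8597496600. Through P₁: C(21, 9)·C(15, 10) = 882671790. Through P₂: C(32, 18)·C(4, 1) = 1885742400. Since P₁ is strictly southwest of P₂, a monotone path through both must visit P₁ then P₂; paths through both = C(21, 9)·C(11, 9)·C(4, 1) = 64664600. Avoid both = 8597496600 − 882671790 − 1885742400 + 64664600 = 5893747010.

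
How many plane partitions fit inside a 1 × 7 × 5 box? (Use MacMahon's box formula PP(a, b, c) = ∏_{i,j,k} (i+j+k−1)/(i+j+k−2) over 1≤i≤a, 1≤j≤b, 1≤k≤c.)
PP(1, 7, 5) = 792

Evaluate the triple product over i = 1..1, j = 1..7, k = 1..5. The factors are (2/1) · (3/2) · (4/3) · (5/4) · (6/5) · (3/2) · (4/3) · (5/4) · … (35 factors total). The numerators and denominators telescope so the product is an integer; carrying out the multiplication exactly gives PP(1, 7, 5) = 792.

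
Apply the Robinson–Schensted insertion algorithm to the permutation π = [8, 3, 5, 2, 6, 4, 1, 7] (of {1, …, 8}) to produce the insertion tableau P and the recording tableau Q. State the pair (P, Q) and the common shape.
P = [1, 4, 6, 7] / [2, 5] / [3] / [8];  Q = [1, 3, 5, 8] / [2, 6] / [4] / [7];  common shape = (4, 2, 1, 1)

Row-insert the values π_1, π_2, … into P one at a time, bumping the leftmost entry strictly greater than the inserted value down to the next row. The recording tableau Q records, in position (i, j), the step at which that cell was added to P.
  Insert 8 (step 1): P = [8];  Q = [1]
  Insert 3 (step 2): P = [3] / [8];  Q = [1] / [2]
  Insert 5 (step 3): P = [3, 5] / [8];  Q = [1, 3] / [2]
  Insert 2 (step 4): P = [2, 5] / [3] / [8];  Q = [1, 3] / [2] / [4]
  Insert 6 (step 5): P = [2, 5, 6] / [3] / [8];  Q = [1, 3, 5] / [2] / [4]
  Insert 4 (step 6): P = [2, 4, 6] / [3, 5] / [8];  Q = [1, 3, 5] / [2, 6] / [4]
  Insert 1 (step 7): P = [1, 4, 6] / [2, 5] / [3] / [8];  Q = [1, 3, 5] / [2, 6] / [4] / [7]
  Insert 7 (step 8): P = [1, 4, 6, 7] / [2, 5] / [3] / [8];  Q = [1, 3, 5, 8] / [2, 6] / [4] / [7]
Final shape: (4, 2, 1, 1).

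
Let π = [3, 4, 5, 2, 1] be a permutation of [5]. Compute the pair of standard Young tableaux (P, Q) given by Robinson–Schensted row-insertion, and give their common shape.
P = [1, 4, 5] / [2] / [3];  Q = [1, 2, 3] / [4] / [5];  common shape = (3, 1, 1)

Row-insert the values π_1, π_2, … into P one at a time, bumping the leftmost entry strictly greater than the inserted value down to the next row. The recording tableau Q records, in position (i, j), the step at which that cell was added to P.
  Insert 3 (step 1): P = [3];  Q = [1]
  Insert 4 (step 2): P = [3, 4];  Q = [1, 2]
  Insert 5 (step 3): P = [3, 4, 5];  Q = [1, 2, 3]
  Insert 2 (step 4): P = [2, 4, 5] / [3];  Q = [1, 2, 3] / [4]
  Insert 1 (step 5): P = [1, 4, 5] / [2] / [3];  Q = [1, 2, 3] / [4] / [5]
Final shape: (3, 1, 1).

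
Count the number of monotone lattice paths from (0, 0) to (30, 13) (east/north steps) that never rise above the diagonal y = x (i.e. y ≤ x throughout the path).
Number of paths = 21238169904

By the reflection principle (André's argument), the number of monotone paths to (30, 13) with n ≤ m that never go above y = x is C(43, 30) − C(43, 31) = 36576848168 − 15338678264 = 21238169904.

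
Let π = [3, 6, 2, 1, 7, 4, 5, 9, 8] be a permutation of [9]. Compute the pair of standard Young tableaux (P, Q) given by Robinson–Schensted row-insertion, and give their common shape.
P = [1, 4, 5, 8] / [2, 6, 7, 9] / [3];  Q = [1, 2, 5, 8] / [3, 6, 7, 9] / [4];  common shape = (4, 4, 1)

Row-insert the values π_1, π_2, … into P one at a time, bumping the leftmost entry strictly greater than the inserted value down to the next row. The recording tableau Q records, in position (i, j), the step at which that cell was added to P.
  Insert 3 (step 1): P = [3];  Q = [1]
  Insert 6 (step 2): P = [3, 6];  Q = [1, 2]
  Insert 2 (step 3): P = [2, 6] / [3];  Q = [1, 2] / [3]
  Insert 1 (step 4): P = [1, 6] / [2] / [3];  Q = [1, 2] / [3] / [4]
  Insert 7 (step 5): P = [1, 6, 7] / [2] / [3];  Q = [1, 2, 5] / [3] / [4]
  Insert 4 (step 6): P = [1, 4, 7] / [2, 6] / [3];  Q = [1, 2, 5] / [3, 6] / [4]
  Insert 5 (step 7): P = [1, 4, 5] / [2, 6, 7] / [3];  Q = [1, 2, 5] / [3, 6, 7] / [4]
  Insert 9 (step 8): P = [1, 4, 5, 9] / [2, 6, 7] / [3];  Q = [1, 2, 5, 8] / [3, 6, 7] / [4]
  Insert 8 (step 9): P = [1, 4, 5, 8] / [2, 6, 7, 9] / [3];  Q = [1, 2, 5, 8] / [3, 6, 7, 9] / [4]
Final shape: (4, 4, 1).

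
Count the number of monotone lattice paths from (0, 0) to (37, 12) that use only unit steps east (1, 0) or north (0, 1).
Number of paths = 92263734836

A monotone lattice path from (0, 0) to (37, 12) consists of 37 east steps and 12 north steps in some order, so it is determined by which 37 of the 49 steps are east. The count is C(49, 37) = 92263734836.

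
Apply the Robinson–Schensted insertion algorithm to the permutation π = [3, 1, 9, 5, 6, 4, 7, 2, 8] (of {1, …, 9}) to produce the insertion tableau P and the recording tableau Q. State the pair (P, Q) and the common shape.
P = [1, 2, 6, 7, 8] / [3, 4] / [5] / [9];  Q = [1, 3, 5, 7, 9] / [2, 4] / [6] / [8];  common shape = (5, 2, 1, 1)

Row-insert the values π_1, π_2, … into P one at a time, bumping the leftmost entry strictly greater than the inserted value down to the next row. The recording tableau Q records, in position (i, j), the step at which that cell was added to P.
  Insert 3 (step 1): P = [3];  Q = [1]
  Insert 1 (step 2): P = [1] / [3];  Q = [1] / [2]
  Insert 9 (step 3): P = [1, 9] / [3];  Q = [1, 3] / [2]
  Insert 5 (step 4): P = [1, 5] / [3, 9];  Q = [1, 3] / [2, 4]
  Insert 6 (step 5): P = [1, 5, 6] / [3, 9];  Q = [1, 3, 5] / [2, 4]
  Insert 4 (step 6): P = [1, 4, 6] / [3, 5] / [9];  Q = [1, 3, 5] / [2, 4] / [6]
  Insert 7 (step 7): P = [1, 4, 6, 7] / [3, 5] / [9];  Q = [1, 3, 5, 7] / [2, 4] / [6]
  Insert 2 (step 8): P = [1, 2, 6, 7] / [3, 4] / [5] / [9];  Q = [1, 3, 5, 7] / [2, 4] / [6] / [8]
  Insert 8 (step 9): P = [1, 2, 6, 7, 8] / [3, 4] / [5] / [9];  Q = [1, 3, 5, 7, 9] / [2, 4] / [6] / [8]
Final shape: (5, 2, 1, 1).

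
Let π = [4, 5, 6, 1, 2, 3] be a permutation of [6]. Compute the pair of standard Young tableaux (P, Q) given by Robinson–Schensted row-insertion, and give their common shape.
P = [1, 2, 3] / [4, 5, 6];  Q = [1, 2, 3] / [4, 5, 6];  common shape = (3, 3)

Row-insert the values π_1, π_2, … into P one at a time, bumping the leftmost entry strictly greater than the inserted value down to the next row. The recording tableau Q records, in position (i, j), the step at which that cell was added to P.
  Insert 4 (step 1): P = [4];  Q = [1]
  Insert 5 (step 2): P = [4, 5];  Q = [1, 2]
  Insert 6 (step 3): P = [4, 5, 6];  Q = [1, 2, 3]
  Insert 1 (step 4): P = [1, 5, 6] / [4];  Q = [1, 2, 3] / [4]
  Insert 2 (step 5): P = [1, 2, 6] / [4, 5];  Q = [1, 2, 3] / [4, 5]
  Insert 3 (step 6): P = [1, 2, 3] / [4, 5, 6];  Q = [1, 2, 3] / [4, 5, 6]
Final shape: (3, 3).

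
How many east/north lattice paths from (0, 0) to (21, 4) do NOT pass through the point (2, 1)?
Number of paths = 8030

Total paths from (0, 0) to (21, 4): C(25, 21) = 12650. Paths through (2, 1): (paths (0, 0) → (2, 1)) × (paths (2, 1) → (21, 4)) = C(3, 2) · C(22, 19) = 3 · 1540 = 4620. Avoidance count = 12650 − 4620 = 8030.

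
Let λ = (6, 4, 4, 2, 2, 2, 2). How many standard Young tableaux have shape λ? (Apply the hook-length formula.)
# SYT of shape (6, 4, 4, 2, 2, 2, 2) = 1018467450

Hook-length formula: f^λ = n! / Π hook(c), product over all cells c of the Young diagram. For λ = (6, 4, 4, 2, 2, 2, 2), n = 22 boxes. Hook lengths by row (left-to-right, top-to-bottom): [12, 11, 6, 5, 2, 1]; [9, 8, 3, 2]; [8, 7, 2, 1]; [5, 4]; [4, 3]; [3, 2]; [2, 1]. Product of hooks = 1103619686400. So f^λ = 22! / 1103619686400 = 1124000727777607680000 / 1103619686400 = 1018467450.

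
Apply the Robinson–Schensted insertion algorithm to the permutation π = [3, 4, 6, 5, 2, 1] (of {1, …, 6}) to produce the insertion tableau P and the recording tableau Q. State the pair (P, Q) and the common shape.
P = [1, 4, 5] / [2] / [3] / [6];  Q = [1, 2, 3] / [4] / [5] / [6];  common shape = (3, 1, 1, 1)

Row-insert the values π_1, π_2, … into P one at a time, bumping the leftmost entry strictly greater than the inserted value down to the next row. The recording tableau Q records, in position (i, j), the step at which that cell was added to P.
  Insert 3 (step 1): P = [3];  Q = [1]
  Insert 4 (step 2): P = [3, 4];  Q = [1, 2]
  Insert 6 (step 3): P = [3, 4, 6];  Q = [1, 2, 3]
  Insert 5 (step 4): P = [3, 4, 5] / [6];  Q = [1, 2, 3] / [4]
  Insert 2 (step 5): P = [2, 4, 5] / [3] / [6];  Q = [1, 2, 3] / [4] / [5]
  Insert 1 (step 6): P = [1, 4, 5] / [2] / [3] / [6];  Q = [1, 2, 3] / [4] / [5] / [6]
Final shape: (3, 1, 1, 1).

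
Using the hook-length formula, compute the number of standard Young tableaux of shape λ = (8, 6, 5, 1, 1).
# SYT of shape (8, 6, 5, 1, 1) = 161661500

Hook-length formula: f^λ = n! / Π hook(c), product over all cells c of the Young diagram. For λ = (8, 6, 5, 1, 1), n = 21 boxes. Hook lengths by row (left-to-right, top-to-bottom): [12, 9, 8, 7, 6, 4, 2, 1]; [9, 6, 5, 4, 3, 1]; [7, 4, 3, 2, 1]; [2]; [1]. Product of hooks = 316036546560. So f^λ = 21! / 316036546560 = 51090942171709440000 / 316036546560 = 161661500.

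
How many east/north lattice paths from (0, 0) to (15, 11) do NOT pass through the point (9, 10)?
Number of paths = 7079514

Total paths from (0, 0) to (15, 11): C(26, 15) = 7726160. Paths through (9, 10): (paths (0, 0) → (9, 10)) × (paths (9, 10) → (15, 11)) = C(19, 9) · C(7, 6) = 92378 · 7 = 646646. Avoidance count = 7726160 − 646646 = 7079514.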